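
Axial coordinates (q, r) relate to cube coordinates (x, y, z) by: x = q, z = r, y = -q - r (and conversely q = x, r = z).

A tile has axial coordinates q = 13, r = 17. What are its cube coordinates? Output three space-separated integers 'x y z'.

Answer: 13 -30 17

Derivation:
x = q = 13
z = r = 17
y = -x - z = -(13) - (17) = -30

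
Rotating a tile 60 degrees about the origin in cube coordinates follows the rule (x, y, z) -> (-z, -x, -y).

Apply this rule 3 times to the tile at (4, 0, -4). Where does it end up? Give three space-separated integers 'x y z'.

Answer: -4 0 4

Derivation:
Start: (4, 0, -4)
Step 1: (4, 0, -4) -> (-(-4), -(4), -(0)) = (4, -4, 0)
Step 2: (4, -4, 0) -> (-(0), -(4), -(-4)) = (0, -4, 4)
Step 3: (0, -4, 4) -> (-(4), -(0), -(-4)) = (-4, 0, 4)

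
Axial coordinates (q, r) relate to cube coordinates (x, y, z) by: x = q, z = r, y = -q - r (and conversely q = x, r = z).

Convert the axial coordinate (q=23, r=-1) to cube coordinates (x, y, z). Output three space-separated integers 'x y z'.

Answer: 23 -22 -1

Derivation:
x = q = 23
z = r = -1
y = -x - z = -(23) - (-1) = -22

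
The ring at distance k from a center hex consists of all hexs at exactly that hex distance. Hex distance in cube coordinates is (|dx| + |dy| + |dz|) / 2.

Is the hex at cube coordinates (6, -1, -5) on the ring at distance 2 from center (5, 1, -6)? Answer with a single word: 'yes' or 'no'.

|px - cx| = |6 - 5| = 1
|py - cy| = |-1 - 1| = 2
|pz - cz| = |-5 - (-6)| = 1
distance = (1+2+1)/2 = 4/2 = 2
radius = 2; distance == radius -> yes

Answer: yes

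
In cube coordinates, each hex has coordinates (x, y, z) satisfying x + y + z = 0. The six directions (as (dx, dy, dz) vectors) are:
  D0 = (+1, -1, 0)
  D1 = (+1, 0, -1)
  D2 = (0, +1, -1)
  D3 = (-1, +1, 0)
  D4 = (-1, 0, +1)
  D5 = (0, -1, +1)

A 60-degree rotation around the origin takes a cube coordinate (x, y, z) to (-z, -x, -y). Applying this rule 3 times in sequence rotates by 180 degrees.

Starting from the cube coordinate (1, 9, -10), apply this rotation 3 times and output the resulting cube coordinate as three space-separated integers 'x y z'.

Answer: -1 -9 10

Derivation:
Start: (1, 9, -10)
Step 1: (1, 9, -10) -> (-(-10), -(1), -(9)) = (10, -1, -9)
Step 2: (10, -1, -9) -> (-(-9), -(10), -(-1)) = (9, -10, 1)
Step 3: (9, -10, 1) -> (-(1), -(9), -(-10)) = (-1, -9, 10)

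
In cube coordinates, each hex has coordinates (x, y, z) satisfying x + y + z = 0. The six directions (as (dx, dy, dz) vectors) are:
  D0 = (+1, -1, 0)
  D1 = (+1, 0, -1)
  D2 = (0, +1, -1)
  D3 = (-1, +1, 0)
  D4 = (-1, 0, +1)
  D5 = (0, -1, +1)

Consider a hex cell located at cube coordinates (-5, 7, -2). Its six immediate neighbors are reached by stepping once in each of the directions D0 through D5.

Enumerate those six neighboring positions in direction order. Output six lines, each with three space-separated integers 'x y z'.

Answer: -4 6 -2
-4 7 -3
-5 8 -3
-6 8 -2
-6 7 -1
-5 6 -1

Derivation:
Center: (-5, 7, -2). Add each direction:
  D0: (-5, 7, -2) + (1, -1, 0) = (-4, 6, -2)
  D1: (-5, 7, -2) + (1, 0, -1) = (-4, 7, -3)
  D2: (-5, 7, -2) + (0, 1, -1) = (-5, 8, -3)
  D3: (-5, 7, -2) + (-1, 1, 0) = (-6, 8, -2)
  D4: (-5, 7, -2) + (-1, 0, 1) = (-6, 7, -1)
  D5: (-5, 7, -2) + (0, -1, 1) = (-5, 6, -1)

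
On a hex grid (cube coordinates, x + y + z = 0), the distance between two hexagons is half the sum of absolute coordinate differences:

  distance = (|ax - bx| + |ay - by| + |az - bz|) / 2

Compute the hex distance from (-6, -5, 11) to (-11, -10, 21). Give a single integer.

Answer: 10

Derivation:
|ax - bx| = |-6 - (-11)| = 5
|ay - by| = |-5 - (-10)| = 5
|az - bz| = |11 - 21| = 10
distance = (5 + 5 + 10) / 2 = 20 / 2 = 10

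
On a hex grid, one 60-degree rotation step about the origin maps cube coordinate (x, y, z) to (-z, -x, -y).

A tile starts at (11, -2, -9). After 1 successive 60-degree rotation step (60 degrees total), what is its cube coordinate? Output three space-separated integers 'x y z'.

Answer: 9 -11 2

Derivation:
Start: (11, -2, -9)
Step 1: (11, -2, -9) -> (-(-9), -(11), -(-2)) = (9, -11, 2)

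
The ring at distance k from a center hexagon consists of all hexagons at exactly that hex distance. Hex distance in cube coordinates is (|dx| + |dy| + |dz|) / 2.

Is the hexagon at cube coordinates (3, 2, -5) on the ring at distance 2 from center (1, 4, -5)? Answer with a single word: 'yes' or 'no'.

Answer: yes

Derivation:
|px - cx| = |3 - 1| = 2
|py - cy| = |2 - 4| = 2
|pz - cz| = |-5 - (-5)| = 0
distance = (2+2+0)/2 = 4/2 = 2
radius = 2; distance == radius -> yes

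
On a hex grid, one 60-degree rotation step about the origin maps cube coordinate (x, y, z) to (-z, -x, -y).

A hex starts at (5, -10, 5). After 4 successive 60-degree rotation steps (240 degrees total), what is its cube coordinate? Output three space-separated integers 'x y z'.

Answer: 5 5 -10

Derivation:
Start: (5, -10, 5)
Step 1: (5, -10, 5) -> (-(5), -(5), -(-10)) = (-5, -5, 10)
Step 2: (-5, -5, 10) -> (-(10), -(-5), -(-5)) = (-10, 5, 5)
Step 3: (-10, 5, 5) -> (-(5), -(-10), -(5)) = (-5, 10, -5)
Step 4: (-5, 10, -5) -> (-(-5), -(-5), -(10)) = (5, 5, -10)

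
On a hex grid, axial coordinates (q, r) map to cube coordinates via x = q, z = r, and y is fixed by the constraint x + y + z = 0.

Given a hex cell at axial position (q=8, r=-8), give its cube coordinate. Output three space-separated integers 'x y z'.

x = q = 8
z = r = -8
y = -x - z = -(8) - (-8) = 0

Answer: 8 0 -8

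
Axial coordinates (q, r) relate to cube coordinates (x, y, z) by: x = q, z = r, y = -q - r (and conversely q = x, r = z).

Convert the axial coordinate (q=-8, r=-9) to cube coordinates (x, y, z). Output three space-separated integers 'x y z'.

Answer: -8 17 -9

Derivation:
x = q = -8
z = r = -9
y = -x - z = -(-8) - (-9) = 17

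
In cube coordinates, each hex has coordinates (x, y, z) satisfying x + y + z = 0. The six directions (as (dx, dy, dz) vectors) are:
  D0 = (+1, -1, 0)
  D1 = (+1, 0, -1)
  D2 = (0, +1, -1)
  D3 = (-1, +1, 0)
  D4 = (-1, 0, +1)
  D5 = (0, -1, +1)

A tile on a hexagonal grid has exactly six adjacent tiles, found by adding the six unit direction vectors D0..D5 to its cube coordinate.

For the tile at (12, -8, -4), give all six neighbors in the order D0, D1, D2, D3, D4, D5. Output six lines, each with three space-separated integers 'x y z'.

Center: (12, -8, -4). Add each direction:
  D0: (12, -8, -4) + (1, -1, 0) = (13, -9, -4)
  D1: (12, -8, -4) + (1, 0, -1) = (13, -8, -5)
  D2: (12, -8, -4) + (0, 1, -1) = (12, -7, -5)
  D3: (12, -8, -4) + (-1, 1, 0) = (11, -7, -4)
  D4: (12, -8, -4) + (-1, 0, 1) = (11, -8, -3)
  D5: (12, -8, -4) + (0, -1, 1) = (12, -9, -3)

Answer: 13 -9 -4
13 -8 -5
12 -7 -5
11 -7 -4
11 -8 -3
12 -9 -3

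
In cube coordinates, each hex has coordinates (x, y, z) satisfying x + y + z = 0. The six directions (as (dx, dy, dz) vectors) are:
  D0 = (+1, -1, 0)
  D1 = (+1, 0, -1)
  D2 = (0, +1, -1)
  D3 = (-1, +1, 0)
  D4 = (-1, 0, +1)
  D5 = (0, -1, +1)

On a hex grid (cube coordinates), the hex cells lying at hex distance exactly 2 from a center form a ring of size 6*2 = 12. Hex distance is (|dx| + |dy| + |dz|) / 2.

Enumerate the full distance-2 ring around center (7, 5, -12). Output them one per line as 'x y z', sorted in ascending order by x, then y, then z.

Answer: 5 5 -10
5 6 -11
5 7 -12
6 4 -10
6 7 -13
7 3 -10
7 7 -14
8 3 -11
8 6 -14
9 3 -12
9 4 -13
9 5 -14

Derivation:
Walk ring at distance 2 from (7, 5, -12):
Start at center + D4*2 = (5, 5, -10)
  hex 0: (5, 5, -10)
  hex 1: (6, 4, -10)
  hex 2: (7, 3, -10)
  hex 3: (8, 3, -11)
  hex 4: (9, 3, -12)
  hex 5: (9, 4, -13)
  hex 6: (9, 5, -14)
  hex 7: (8, 6, -14)
  hex 8: (7, 7, -14)
  hex 9: (6, 7, -13)
  hex 10: (5, 7, -12)
  hex 11: (5, 6, -11)
Sorted: 12 hexes.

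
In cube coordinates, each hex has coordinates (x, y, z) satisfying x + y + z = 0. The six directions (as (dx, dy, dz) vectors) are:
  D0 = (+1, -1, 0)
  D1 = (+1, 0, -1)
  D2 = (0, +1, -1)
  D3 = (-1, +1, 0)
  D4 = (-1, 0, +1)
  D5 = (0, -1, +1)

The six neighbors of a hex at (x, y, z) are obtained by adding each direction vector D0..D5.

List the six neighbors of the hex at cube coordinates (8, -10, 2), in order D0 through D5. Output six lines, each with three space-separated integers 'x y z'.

Center: (8, -10, 2). Add each direction:
  D0: (8, -10, 2) + (1, -1, 0) = (9, -11, 2)
  D1: (8, -10, 2) + (1, 0, -1) = (9, -10, 1)
  D2: (8, -10, 2) + (0, 1, -1) = (8, -9, 1)
  D3: (8, -10, 2) + (-1, 1, 0) = (7, -9, 2)
  D4: (8, -10, 2) + (-1, 0, 1) = (7, -10, 3)
  D5: (8, -10, 2) + (0, -1, 1) = (8, -11, 3)

Answer: 9 -11 2
9 -10 1
8 -9 1
7 -9 2
7 -10 3
8 -11 3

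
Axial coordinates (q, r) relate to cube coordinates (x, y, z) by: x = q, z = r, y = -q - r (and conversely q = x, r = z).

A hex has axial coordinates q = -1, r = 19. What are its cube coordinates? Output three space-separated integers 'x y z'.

x = q = -1
z = r = 19
y = -x - z = -(-1) - (19) = -18

Answer: -1 -18 19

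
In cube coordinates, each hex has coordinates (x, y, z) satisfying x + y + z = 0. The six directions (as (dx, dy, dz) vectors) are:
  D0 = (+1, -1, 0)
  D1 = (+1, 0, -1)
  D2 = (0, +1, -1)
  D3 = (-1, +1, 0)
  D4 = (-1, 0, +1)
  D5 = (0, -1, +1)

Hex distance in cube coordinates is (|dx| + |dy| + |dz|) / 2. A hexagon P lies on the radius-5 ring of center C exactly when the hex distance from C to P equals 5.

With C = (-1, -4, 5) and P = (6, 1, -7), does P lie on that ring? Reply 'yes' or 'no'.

Answer: no

Derivation:
|px - cx| = |6 - (-1)| = 7
|py - cy| = |1 - (-4)| = 5
|pz - cz| = |-7 - 5| = 12
distance = (7+5+12)/2 = 24/2 = 12
radius = 5; distance != radius -> no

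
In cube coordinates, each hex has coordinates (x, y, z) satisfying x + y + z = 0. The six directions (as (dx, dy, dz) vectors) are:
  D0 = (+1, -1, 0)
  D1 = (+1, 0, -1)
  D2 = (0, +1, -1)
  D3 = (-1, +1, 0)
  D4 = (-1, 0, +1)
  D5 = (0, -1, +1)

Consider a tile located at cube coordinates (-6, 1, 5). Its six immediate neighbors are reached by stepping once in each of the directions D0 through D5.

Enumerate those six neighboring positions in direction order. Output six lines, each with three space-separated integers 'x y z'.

Answer: -5 0 5
-5 1 4
-6 2 4
-7 2 5
-7 1 6
-6 0 6

Derivation:
Center: (-6, 1, 5). Add each direction:
  D0: (-6, 1, 5) + (1, -1, 0) = (-5, 0, 5)
  D1: (-6, 1, 5) + (1, 0, -1) = (-5, 1, 4)
  D2: (-6, 1, 5) + (0, 1, -1) = (-6, 2, 4)
  D3: (-6, 1, 5) + (-1, 1, 0) = (-7, 2, 5)
  D4: (-6, 1, 5) + (-1, 0, 1) = (-7, 1, 6)
  D5: (-6, 1, 5) + (0, -1, 1) = (-6, 0, 6)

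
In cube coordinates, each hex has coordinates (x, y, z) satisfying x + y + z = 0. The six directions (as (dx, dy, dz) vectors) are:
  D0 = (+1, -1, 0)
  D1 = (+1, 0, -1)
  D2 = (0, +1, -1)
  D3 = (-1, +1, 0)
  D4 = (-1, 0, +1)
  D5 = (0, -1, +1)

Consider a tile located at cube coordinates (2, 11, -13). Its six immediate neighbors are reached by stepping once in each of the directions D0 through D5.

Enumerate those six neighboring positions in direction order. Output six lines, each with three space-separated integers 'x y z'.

Answer: 3 10 -13
3 11 -14
2 12 -14
1 12 -13
1 11 -12
2 10 -12

Derivation:
Center: (2, 11, -13). Add each direction:
  D0: (2, 11, -13) + (1, -1, 0) = (3, 10, -13)
  D1: (2, 11, -13) + (1, 0, -1) = (3, 11, -14)
  D2: (2, 11, -13) + (0, 1, -1) = (2, 12, -14)
  D3: (2, 11, -13) + (-1, 1, 0) = (1, 12, -13)
  D4: (2, 11, -13) + (-1, 0, 1) = (1, 11, -12)
  D5: (2, 11, -13) + (0, -1, 1) = (2, 10, -12)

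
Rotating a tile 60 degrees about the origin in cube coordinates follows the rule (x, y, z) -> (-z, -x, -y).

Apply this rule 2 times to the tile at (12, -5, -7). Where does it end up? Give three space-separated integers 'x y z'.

Start: (12, -5, -7)
Step 1: (12, -5, -7) -> (-(-7), -(12), -(-5)) = (7, -12, 5)
Step 2: (7, -12, 5) -> (-(5), -(7), -(-12)) = (-5, -7, 12)

Answer: -5 -7 12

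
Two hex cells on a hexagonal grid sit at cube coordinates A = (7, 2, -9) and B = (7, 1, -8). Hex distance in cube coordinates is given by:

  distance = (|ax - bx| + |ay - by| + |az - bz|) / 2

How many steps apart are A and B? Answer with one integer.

Answer: 1

Derivation:
|ax - bx| = |7 - 7| = 0
|ay - by| = |2 - 1| = 1
|az - bz| = |-9 - (-8)| = 1
distance = (0 + 1 + 1) / 2 = 2 / 2 = 1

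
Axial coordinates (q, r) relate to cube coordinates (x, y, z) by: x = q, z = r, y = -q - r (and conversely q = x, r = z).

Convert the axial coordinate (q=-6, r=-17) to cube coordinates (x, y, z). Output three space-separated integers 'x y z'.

x = q = -6
z = r = -17
y = -x - z = -(-6) - (-17) = 23

Answer: -6 23 -17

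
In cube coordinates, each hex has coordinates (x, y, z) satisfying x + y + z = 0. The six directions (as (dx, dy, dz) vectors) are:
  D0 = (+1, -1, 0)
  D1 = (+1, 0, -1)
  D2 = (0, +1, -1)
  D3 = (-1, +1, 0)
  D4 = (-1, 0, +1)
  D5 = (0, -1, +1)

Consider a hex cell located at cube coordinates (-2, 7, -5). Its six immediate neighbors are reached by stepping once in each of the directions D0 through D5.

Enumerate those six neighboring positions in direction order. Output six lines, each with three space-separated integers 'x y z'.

Answer: -1 6 -5
-1 7 -6
-2 8 -6
-3 8 -5
-3 7 -4
-2 6 -4

Derivation:
Center: (-2, 7, -5). Add each direction:
  D0: (-2, 7, -5) + (1, -1, 0) = (-1, 6, -5)
  D1: (-2, 7, -5) + (1, 0, -1) = (-1, 7, -6)
  D2: (-2, 7, -5) + (0, 1, -1) = (-2, 8, -6)
  D3: (-2, 7, -5) + (-1, 1, 0) = (-3, 8, -5)
  D4: (-2, 7, -5) + (-1, 0, 1) = (-3, 7, -4)
  D5: (-2, 7, -5) + (0, -1, 1) = (-2, 6, -4)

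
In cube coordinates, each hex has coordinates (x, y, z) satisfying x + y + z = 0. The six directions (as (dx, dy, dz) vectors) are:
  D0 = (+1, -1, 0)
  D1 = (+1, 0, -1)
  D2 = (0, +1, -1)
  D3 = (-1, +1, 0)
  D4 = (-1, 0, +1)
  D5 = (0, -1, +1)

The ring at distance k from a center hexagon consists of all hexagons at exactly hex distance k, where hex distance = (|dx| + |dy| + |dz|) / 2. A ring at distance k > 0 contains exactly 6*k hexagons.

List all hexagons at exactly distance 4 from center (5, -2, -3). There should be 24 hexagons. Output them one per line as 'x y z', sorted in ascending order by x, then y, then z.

Answer: 1 -2 1
1 -1 0
1 0 -1
1 1 -2
1 2 -3
2 -3 1
2 2 -4
3 -4 1
3 2 -5
4 -5 1
4 2 -6
5 -6 1
5 2 -7
6 -6 0
6 1 -7
7 -6 -1
7 0 -7
8 -6 -2
8 -1 -7
9 -6 -3
9 -5 -4
9 -4 -5
9 -3 -6
9 -2 -7

Derivation:
Walk ring at distance 4 from (5, -2, -3):
Start at center + D4*4 = (1, -2, 1)
  hex 0: (1, -2, 1)
  hex 1: (2, -3, 1)
  hex 2: (3, -4, 1)
  hex 3: (4, -5, 1)
  hex 4: (5, -6, 1)
  hex 5: (6, -6, 0)
  hex 6: (7, -6, -1)
  hex 7: (8, -6, -2)
  hex 8: (9, -6, -3)
  hex 9: (9, -5, -4)
  hex 10: (9, -4, -5)
  hex 11: (9, -3, -6)
  hex 12: (9, -2, -7)
  hex 13: (8, -1, -7)
  hex 14: (7, 0, -7)
  hex 15: (6, 1, -7)
  hex 16: (5, 2, -7)
  hex 17: (4, 2, -6)
  hex 18: (3, 2, -5)
  hex 19: (2, 2, -4)
  hex 20: (1, 2, -3)
  hex 21: (1, 1, -2)
  hex 22: (1, 0, -1)
  hex 23: (1, -1, 0)
Sorted: 24 hexes.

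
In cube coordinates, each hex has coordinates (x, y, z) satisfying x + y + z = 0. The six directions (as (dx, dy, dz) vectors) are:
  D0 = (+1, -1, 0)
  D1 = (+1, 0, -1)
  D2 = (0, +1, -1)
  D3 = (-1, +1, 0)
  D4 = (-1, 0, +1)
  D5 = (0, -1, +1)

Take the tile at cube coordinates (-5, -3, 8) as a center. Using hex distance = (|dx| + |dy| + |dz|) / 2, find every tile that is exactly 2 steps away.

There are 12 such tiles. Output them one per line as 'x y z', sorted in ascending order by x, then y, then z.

Answer: -7 -3 10
-7 -2 9
-7 -1 8
-6 -4 10
-6 -1 7
-5 -5 10
-5 -1 6
-4 -5 9
-4 -2 6
-3 -5 8
-3 -4 7
-3 -3 6

Derivation:
Walk ring at distance 2 from (-5, -3, 8):
Start at center + D4*2 = (-7, -3, 10)
  hex 0: (-7, -3, 10)
  hex 1: (-6, -4, 10)
  hex 2: (-5, -5, 10)
  hex 3: (-4, -5, 9)
  hex 4: (-3, -5, 8)
  hex 5: (-3, -4, 7)
  hex 6: (-3, -3, 6)
  hex 7: (-4, -2, 6)
  hex 8: (-5, -1, 6)
  hex 9: (-6, -1, 7)
  hex 10: (-7, -1, 8)
  hex 11: (-7, -2, 9)
Sorted: 12 hexes.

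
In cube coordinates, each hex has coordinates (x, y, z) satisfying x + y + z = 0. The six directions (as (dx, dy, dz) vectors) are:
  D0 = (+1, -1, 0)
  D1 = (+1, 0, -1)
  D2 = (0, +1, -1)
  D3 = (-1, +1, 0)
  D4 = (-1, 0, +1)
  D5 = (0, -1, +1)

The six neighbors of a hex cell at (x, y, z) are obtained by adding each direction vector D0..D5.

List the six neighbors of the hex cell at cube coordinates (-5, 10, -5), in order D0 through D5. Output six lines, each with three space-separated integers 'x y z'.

Center: (-5, 10, -5). Add each direction:
  D0: (-5, 10, -5) + (1, -1, 0) = (-4, 9, -5)
  D1: (-5, 10, -5) + (1, 0, -1) = (-4, 10, -6)
  D2: (-5, 10, -5) + (0, 1, -1) = (-5, 11, -6)
  D3: (-5, 10, -5) + (-1, 1, 0) = (-6, 11, -5)
  D4: (-5, 10, -5) + (-1, 0, 1) = (-6, 10, -4)
  D5: (-5, 10, -5) + (0, -1, 1) = (-5, 9, -4)

Answer: -4 9 -5
-4 10 -6
-5 11 -6
-6 11 -5
-6 10 -4
-5 9 -4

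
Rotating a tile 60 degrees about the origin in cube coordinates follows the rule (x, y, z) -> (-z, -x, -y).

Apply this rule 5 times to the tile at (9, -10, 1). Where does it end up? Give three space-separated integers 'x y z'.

Start: (9, -10, 1)
Step 1: (9, -10, 1) -> (-(1), -(9), -(-10)) = (-1, -9, 10)
Step 2: (-1, -9, 10) -> (-(10), -(-1), -(-9)) = (-10, 1, 9)
Step 3: (-10, 1, 9) -> (-(9), -(-10), -(1)) = (-9, 10, -1)
Step 4: (-9, 10, -1) -> (-(-1), -(-9), -(10)) = (1, 9, -10)
Step 5: (1, 9, -10) -> (-(-10), -(1), -(9)) = (10, -1, -9)

Answer: 10 -1 -9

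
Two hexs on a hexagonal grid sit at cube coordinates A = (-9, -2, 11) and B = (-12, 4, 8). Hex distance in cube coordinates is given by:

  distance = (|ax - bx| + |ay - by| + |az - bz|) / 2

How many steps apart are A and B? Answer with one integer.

Answer: 6

Derivation:
|ax - bx| = |-9 - (-12)| = 3
|ay - by| = |-2 - 4| = 6
|az - bz| = |11 - 8| = 3
distance = (3 + 6 + 3) / 2 = 12 / 2 = 6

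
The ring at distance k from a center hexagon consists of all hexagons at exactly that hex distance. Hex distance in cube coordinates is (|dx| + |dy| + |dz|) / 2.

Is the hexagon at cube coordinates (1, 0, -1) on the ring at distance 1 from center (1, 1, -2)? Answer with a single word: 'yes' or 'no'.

|px - cx| = |1 - 1| = 0
|py - cy| = |0 - 1| = 1
|pz - cz| = |-1 - (-2)| = 1
distance = (0+1+1)/2 = 2/2 = 1
radius = 1; distance == radius -> yes

Answer: yes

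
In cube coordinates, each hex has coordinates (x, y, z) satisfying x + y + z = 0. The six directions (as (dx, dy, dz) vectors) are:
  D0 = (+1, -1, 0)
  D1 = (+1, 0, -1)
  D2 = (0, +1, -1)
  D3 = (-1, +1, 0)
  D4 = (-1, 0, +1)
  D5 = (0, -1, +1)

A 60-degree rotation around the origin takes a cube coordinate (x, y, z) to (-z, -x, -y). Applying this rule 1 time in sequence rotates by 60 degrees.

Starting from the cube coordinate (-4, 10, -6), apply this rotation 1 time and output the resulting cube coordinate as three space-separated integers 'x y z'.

Answer: 6 4 -10

Derivation:
Start: (-4, 10, -6)
Step 1: (-4, 10, -6) -> (-(-6), -(-4), -(10)) = (6, 4, -10)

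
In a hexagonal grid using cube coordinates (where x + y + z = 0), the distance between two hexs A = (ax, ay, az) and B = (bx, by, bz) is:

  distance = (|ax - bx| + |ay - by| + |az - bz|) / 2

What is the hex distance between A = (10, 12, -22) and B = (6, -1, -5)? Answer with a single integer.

|ax - bx| = |10 - 6| = 4
|ay - by| = |12 - (-1)| = 13
|az - bz| = |-22 - (-5)| = 17
distance = (4 + 13 + 17) / 2 = 34 / 2 = 17

Answer: 17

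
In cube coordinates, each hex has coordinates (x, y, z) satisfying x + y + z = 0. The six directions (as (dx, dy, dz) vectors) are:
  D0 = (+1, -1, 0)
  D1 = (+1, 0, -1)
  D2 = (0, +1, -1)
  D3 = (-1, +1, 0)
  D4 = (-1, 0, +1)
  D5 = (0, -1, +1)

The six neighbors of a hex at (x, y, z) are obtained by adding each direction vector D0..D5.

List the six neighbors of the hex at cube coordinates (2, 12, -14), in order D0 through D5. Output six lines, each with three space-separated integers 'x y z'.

Answer: 3 11 -14
3 12 -15
2 13 -15
1 13 -14
1 12 -13
2 11 -13

Derivation:
Center: (2, 12, -14). Add each direction:
  D0: (2, 12, -14) + (1, -1, 0) = (3, 11, -14)
  D1: (2, 12, -14) + (1, 0, -1) = (3, 12, -15)
  D2: (2, 12, -14) + (0, 1, -1) = (2, 13, -15)
  D3: (2, 12, -14) + (-1, 1, 0) = (1, 13, -14)
  D4: (2, 12, -14) + (-1, 0, 1) = (1, 12, -13)
  D5: (2, 12, -14) + (0, -1, 1) = (2, 11, -13)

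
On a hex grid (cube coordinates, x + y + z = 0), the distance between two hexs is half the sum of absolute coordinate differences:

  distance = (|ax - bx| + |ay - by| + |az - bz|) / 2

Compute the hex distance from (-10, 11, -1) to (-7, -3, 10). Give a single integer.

Answer: 14

Derivation:
|ax - bx| = |-10 - (-7)| = 3
|ay - by| = |11 - (-3)| = 14
|az - bz| = |-1 - 10| = 11
distance = (3 + 14 + 11) / 2 = 28 / 2 = 14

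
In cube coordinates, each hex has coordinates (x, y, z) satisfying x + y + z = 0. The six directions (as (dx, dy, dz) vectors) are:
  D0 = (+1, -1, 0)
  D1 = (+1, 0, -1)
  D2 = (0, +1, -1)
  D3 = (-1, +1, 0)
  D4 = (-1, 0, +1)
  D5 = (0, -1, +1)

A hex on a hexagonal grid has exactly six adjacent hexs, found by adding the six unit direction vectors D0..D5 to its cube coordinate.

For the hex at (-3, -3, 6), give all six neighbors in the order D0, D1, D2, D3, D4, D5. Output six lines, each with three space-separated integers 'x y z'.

Answer: -2 -4 6
-2 -3 5
-3 -2 5
-4 -2 6
-4 -3 7
-3 -4 7

Derivation:
Center: (-3, -3, 6). Add each direction:
  D0: (-3, -3, 6) + (1, -1, 0) = (-2, -4, 6)
  D1: (-3, -3, 6) + (1, 0, -1) = (-2, -3, 5)
  D2: (-3, -3, 6) + (0, 1, -1) = (-3, -2, 5)
  D3: (-3, -3, 6) + (-1, 1, 0) = (-4, -2, 6)
  D4: (-3, -3, 6) + (-1, 0, 1) = (-4, -3, 7)
  D5: (-3, -3, 6) + (0, -1, 1) = (-3, -4, 7)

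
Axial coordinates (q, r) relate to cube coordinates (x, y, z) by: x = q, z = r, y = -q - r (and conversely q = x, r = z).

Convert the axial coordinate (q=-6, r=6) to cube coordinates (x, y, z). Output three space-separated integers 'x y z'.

x = q = -6
z = r = 6
y = -x - z = -(-6) - (6) = 0

Answer: -6 0 6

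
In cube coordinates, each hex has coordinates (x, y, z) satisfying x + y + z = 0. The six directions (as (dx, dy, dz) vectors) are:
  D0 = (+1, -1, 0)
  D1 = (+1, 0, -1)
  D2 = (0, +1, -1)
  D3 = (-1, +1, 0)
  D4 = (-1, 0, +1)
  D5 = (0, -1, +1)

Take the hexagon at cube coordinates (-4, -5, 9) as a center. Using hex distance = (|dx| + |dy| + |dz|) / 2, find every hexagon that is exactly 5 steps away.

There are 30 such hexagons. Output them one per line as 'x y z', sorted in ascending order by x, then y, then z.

Answer: -9 -5 14
-9 -4 13
-9 -3 12
-9 -2 11
-9 -1 10
-9 0 9
-8 -6 14
-8 0 8
-7 -7 14
-7 0 7
-6 -8 14
-6 0 6
-5 -9 14
-5 0 5
-4 -10 14
-4 0 4
-3 -10 13
-3 -1 4
-2 -10 12
-2 -2 4
-1 -10 11
-1 -3 4
0 -10 10
0 -4 4
1 -10 9
1 -9 8
1 -8 7
1 -7 6
1 -6 5
1 -5 4

Derivation:
Walk ring at distance 5 from (-4, -5, 9):
Start at center + D4*5 = (-9, -5, 14)
  hex 0: (-9, -5, 14)
  hex 1: (-8, -6, 14)
  hex 2: (-7, -7, 14)
  hex 3: (-6, -8, 14)
  hex 4: (-5, -9, 14)
  hex 5: (-4, -10, 14)
  hex 6: (-3, -10, 13)
  hex 7: (-2, -10, 12)
  hex 8: (-1, -10, 11)
  hex 9: (0, -10, 10)
  hex 10: (1, -10, 9)
  hex 11: (1, -9, 8)
  hex 12: (1, -8, 7)
  hex 13: (1, -7, 6)
  hex 14: (1, -6, 5)
  hex 15: (1, -5, 4)
  hex 16: (0, -4, 4)
  hex 17: (-1, -3, 4)
  hex 18: (-2, -2, 4)
  hex 19: (-3, -1, 4)
  hex 20: (-4, 0, 4)
  hex 21: (-5, 0, 5)
  hex 22: (-6, 0, 6)
  hex 23: (-7, 0, 7)
  hex 24: (-8, 0, 8)
  hex 25: (-9, 0, 9)
  hex 26: (-9, -1, 10)
  hex 27: (-9, -2, 11)
  hex 28: (-9, -3, 12)
  hex 29: (-9, -4, 13)
Sorted: 30 hexes.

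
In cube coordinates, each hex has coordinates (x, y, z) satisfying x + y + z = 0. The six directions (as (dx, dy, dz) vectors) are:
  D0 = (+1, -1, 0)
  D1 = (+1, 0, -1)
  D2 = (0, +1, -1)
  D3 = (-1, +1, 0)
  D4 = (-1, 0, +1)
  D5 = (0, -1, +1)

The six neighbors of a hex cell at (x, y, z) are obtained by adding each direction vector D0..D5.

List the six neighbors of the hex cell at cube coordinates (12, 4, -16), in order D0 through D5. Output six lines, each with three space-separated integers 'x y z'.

Answer: 13 3 -16
13 4 -17
12 5 -17
11 5 -16
11 4 -15
12 3 -15

Derivation:
Center: (12, 4, -16). Add each direction:
  D0: (12, 4, -16) + (1, -1, 0) = (13, 3, -16)
  D1: (12, 4, -16) + (1, 0, -1) = (13, 4, -17)
  D2: (12, 4, -16) + (0, 1, -1) = (12, 5, -17)
  D3: (12, 4, -16) + (-1, 1, 0) = (11, 5, -16)
  D4: (12, 4, -16) + (-1, 0, 1) = (11, 4, -15)
  D5: (12, 4, -16) + (0, -1, 1) = (12, 3, -15)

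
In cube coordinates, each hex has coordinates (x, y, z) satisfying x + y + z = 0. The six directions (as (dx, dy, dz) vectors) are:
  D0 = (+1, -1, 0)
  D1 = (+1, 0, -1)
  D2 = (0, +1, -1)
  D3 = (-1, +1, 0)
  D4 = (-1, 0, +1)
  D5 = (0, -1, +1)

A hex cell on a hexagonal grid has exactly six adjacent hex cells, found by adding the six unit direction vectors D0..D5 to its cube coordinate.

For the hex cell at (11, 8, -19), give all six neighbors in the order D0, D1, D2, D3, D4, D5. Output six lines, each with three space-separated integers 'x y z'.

Center: (11, 8, -19). Add each direction:
  D0: (11, 8, -19) + (1, -1, 0) = (12, 7, -19)
  D1: (11, 8, -19) + (1, 0, -1) = (12, 8, -20)
  D2: (11, 8, -19) + (0, 1, -1) = (11, 9, -20)
  D3: (11, 8, -19) + (-1, 1, 0) = (10, 9, -19)
  D4: (11, 8, -19) + (-1, 0, 1) = (10, 8, -18)
  D5: (11, 8, -19) + (0, -1, 1) = (11, 7, -18)

Answer: 12 7 -19
12 8 -20
11 9 -20
10 9 -19
10 8 -18
11 7 -18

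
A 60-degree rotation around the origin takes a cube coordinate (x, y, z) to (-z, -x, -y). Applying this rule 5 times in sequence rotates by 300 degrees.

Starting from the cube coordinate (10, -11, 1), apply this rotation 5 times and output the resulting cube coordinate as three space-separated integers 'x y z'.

Start: (10, -11, 1)
Step 1: (10, -11, 1) -> (-(1), -(10), -(-11)) = (-1, -10, 11)
Step 2: (-1, -10, 11) -> (-(11), -(-1), -(-10)) = (-11, 1, 10)
Step 3: (-11, 1, 10) -> (-(10), -(-11), -(1)) = (-10, 11, -1)
Step 4: (-10, 11, -1) -> (-(-1), -(-10), -(11)) = (1, 10, -11)
Step 5: (1, 10, -11) -> (-(-11), -(1), -(10)) = (11, -1, -10)

Answer: 11 -1 -10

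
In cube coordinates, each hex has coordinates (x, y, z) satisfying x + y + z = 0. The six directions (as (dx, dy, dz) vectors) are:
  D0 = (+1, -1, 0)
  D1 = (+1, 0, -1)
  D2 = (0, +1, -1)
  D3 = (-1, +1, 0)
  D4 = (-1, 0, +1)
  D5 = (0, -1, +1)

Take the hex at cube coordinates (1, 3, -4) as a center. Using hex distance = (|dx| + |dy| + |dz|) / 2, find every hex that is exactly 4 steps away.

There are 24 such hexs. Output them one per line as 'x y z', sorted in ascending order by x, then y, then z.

Walk ring at distance 4 from (1, 3, -4):
Start at center + D4*4 = (-3, 3, 0)
  hex 0: (-3, 3, 0)
  hex 1: (-2, 2, 0)
  hex 2: (-1, 1, 0)
  hex 3: (0, 0, 0)
  hex 4: (1, -1, 0)
  hex 5: (2, -1, -1)
  hex 6: (3, -1, -2)
  hex 7: (4, -1, -3)
  hex 8: (5, -1, -4)
  hex 9: (5, 0, -5)
  hex 10: (5, 1, -6)
  hex 11: (5, 2, -7)
  hex 12: (5, 3, -8)
  hex 13: (4, 4, -8)
  hex 14: (3, 5, -8)
  hex 15: (2, 6, -8)
  hex 16: (1, 7, -8)
  hex 17: (0, 7, -7)
  hex 18: (-1, 7, -6)
  hex 19: (-2, 7, -5)
  hex 20: (-3, 7, -4)
  hex 21: (-3, 6, -3)
  hex 22: (-3, 5, -2)
  hex 23: (-3, 4, -1)
Sorted: 24 hexes.

Answer: -3 3 0
-3 4 -1
-3 5 -2
-3 6 -3
-3 7 -4
-2 2 0
-2 7 -5
-1 1 0
-1 7 -6
0 0 0
0 7 -7
1 -1 0
1 7 -8
2 -1 -1
2 6 -8
3 -1 -2
3 5 -8
4 -1 -3
4 4 -8
5 -1 -4
5 0 -5
5 1 -6
5 2 -7
5 3 -8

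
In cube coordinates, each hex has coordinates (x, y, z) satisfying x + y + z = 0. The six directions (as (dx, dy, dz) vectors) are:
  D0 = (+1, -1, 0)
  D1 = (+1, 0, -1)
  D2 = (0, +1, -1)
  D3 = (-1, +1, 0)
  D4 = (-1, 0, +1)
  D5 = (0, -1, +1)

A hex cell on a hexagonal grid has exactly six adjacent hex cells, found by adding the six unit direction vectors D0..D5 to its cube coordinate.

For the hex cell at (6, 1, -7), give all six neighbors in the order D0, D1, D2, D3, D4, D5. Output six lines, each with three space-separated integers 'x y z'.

Answer: 7 0 -7
7 1 -8
6 2 -8
5 2 -7
5 1 -6
6 0 -6

Derivation:
Center: (6, 1, -7). Add each direction:
  D0: (6, 1, -7) + (1, -1, 0) = (7, 0, -7)
  D1: (6, 1, -7) + (1, 0, -1) = (7, 1, -8)
  D2: (6, 1, -7) + (0, 1, -1) = (6, 2, -8)
  D3: (6, 1, -7) + (-1, 1, 0) = (5, 2, -7)
  D4: (6, 1, -7) + (-1, 0, 1) = (5, 1, -6)
  D5: (6, 1, -7) + (0, -1, 1) = (6, 0, -6)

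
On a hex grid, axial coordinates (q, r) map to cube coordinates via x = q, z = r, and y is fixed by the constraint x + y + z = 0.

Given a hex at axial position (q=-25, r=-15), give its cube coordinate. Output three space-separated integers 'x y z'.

Answer: -25 40 -15

Derivation:
x = q = -25
z = r = -15
y = -x - z = -(-25) - (-15) = 40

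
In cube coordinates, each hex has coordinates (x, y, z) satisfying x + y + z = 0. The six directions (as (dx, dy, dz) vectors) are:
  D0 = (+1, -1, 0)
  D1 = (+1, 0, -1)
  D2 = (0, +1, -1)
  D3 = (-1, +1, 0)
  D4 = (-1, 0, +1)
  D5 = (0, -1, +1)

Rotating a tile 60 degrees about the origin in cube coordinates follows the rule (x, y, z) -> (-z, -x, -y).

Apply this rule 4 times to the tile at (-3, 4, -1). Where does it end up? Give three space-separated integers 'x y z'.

Answer: -1 -3 4

Derivation:
Start: (-3, 4, -1)
Step 1: (-3, 4, -1) -> (-(-1), -(-3), -(4)) = (1, 3, -4)
Step 2: (1, 3, -4) -> (-(-4), -(1), -(3)) = (4, -1, -3)
Step 3: (4, -1, -3) -> (-(-3), -(4), -(-1)) = (3, -4, 1)
Step 4: (3, -4, 1) -> (-(1), -(3), -(-4)) = (-1, -3, 4)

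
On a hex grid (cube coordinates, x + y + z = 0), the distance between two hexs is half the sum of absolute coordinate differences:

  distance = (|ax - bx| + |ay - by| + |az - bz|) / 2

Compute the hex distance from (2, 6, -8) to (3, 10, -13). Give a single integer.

Answer: 5

Derivation:
|ax - bx| = |2 - 3| = 1
|ay - by| = |6 - 10| = 4
|az - bz| = |-8 - (-13)| = 5
distance = (1 + 4 + 5) / 2 = 10 / 2 = 5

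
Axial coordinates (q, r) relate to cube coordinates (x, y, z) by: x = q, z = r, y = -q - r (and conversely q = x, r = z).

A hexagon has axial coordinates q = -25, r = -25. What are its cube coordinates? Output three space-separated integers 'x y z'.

Answer: -25 50 -25

Derivation:
x = q = -25
z = r = -25
y = -x - z = -(-25) - (-25) = 50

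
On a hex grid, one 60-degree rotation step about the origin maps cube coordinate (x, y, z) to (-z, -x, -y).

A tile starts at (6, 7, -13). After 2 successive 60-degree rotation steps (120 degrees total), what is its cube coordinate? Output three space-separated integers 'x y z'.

Start: (6, 7, -13)
Step 1: (6, 7, -13) -> (-(-13), -(6), -(7)) = (13, -6, -7)
Step 2: (13, -6, -7) -> (-(-7), -(13), -(-6)) = (7, -13, 6)

Answer: 7 -13 6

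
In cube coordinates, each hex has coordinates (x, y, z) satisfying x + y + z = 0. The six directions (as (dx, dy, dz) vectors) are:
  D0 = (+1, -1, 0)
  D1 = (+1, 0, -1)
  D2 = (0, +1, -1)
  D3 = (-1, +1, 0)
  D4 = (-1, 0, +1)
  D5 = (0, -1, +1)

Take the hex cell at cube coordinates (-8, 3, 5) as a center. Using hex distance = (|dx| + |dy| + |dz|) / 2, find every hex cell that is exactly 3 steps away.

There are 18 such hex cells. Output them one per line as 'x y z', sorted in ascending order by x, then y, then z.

Walk ring at distance 3 from (-8, 3, 5):
Start at center + D4*3 = (-11, 3, 8)
  hex 0: (-11, 3, 8)
  hex 1: (-10, 2, 8)
  hex 2: (-9, 1, 8)
  hex 3: (-8, 0, 8)
  hex 4: (-7, 0, 7)
  hex 5: (-6, 0, 6)
  hex 6: (-5, 0, 5)
  hex 7: (-5, 1, 4)
  hex 8: (-5, 2, 3)
  hex 9: (-5, 3, 2)
  hex 10: (-6, 4, 2)
  hex 11: (-7, 5, 2)
  hex 12: (-8, 6, 2)
  hex 13: (-9, 6, 3)
  hex 14: (-10, 6, 4)
  hex 15: (-11, 6, 5)
  hex 16: (-11, 5, 6)
  hex 17: (-11, 4, 7)
Sorted: 18 hexes.

Answer: -11 3 8
-11 4 7
-11 5 6
-11 6 5
-10 2 8
-10 6 4
-9 1 8
-9 6 3
-8 0 8
-8 6 2
-7 0 7
-7 5 2
-6 0 6
-6 4 2
-5 0 5
-5 1 4
-5 2 3
-5 3 2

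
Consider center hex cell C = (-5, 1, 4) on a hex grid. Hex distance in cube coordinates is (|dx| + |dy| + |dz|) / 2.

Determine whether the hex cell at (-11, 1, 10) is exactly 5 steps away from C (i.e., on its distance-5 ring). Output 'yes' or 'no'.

|px - cx| = |-11 - (-5)| = 6
|py - cy| = |1 - 1| = 0
|pz - cz| = |10 - 4| = 6
distance = (6+0+6)/2 = 12/2 = 6
radius = 5; distance != radius -> no

Answer: no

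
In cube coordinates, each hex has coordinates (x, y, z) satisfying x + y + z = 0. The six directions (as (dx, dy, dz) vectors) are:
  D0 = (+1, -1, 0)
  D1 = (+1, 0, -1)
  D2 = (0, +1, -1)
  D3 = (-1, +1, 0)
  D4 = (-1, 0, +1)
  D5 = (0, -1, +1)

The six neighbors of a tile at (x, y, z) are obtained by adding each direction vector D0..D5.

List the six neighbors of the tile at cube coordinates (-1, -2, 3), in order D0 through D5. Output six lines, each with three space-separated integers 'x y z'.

Answer: 0 -3 3
0 -2 2
-1 -1 2
-2 -1 3
-2 -2 4
-1 -3 4

Derivation:
Center: (-1, -2, 3). Add each direction:
  D0: (-1, -2, 3) + (1, -1, 0) = (0, -3, 3)
  D1: (-1, -2, 3) + (1, 0, -1) = (0, -2, 2)
  D2: (-1, -2, 3) + (0, 1, -1) = (-1, -1, 2)
  D3: (-1, -2, 3) + (-1, 1, 0) = (-2, -1, 3)
  D4: (-1, -2, 3) + (-1, 0, 1) = (-2, -2, 4)
  D5: (-1, -2, 3) + (0, -1, 1) = (-1, -3, 4)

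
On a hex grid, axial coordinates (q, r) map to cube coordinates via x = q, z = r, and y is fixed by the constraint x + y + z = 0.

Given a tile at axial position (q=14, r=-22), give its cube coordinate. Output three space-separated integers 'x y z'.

Answer: 14 8 -22

Derivation:
x = q = 14
z = r = -22
y = -x - z = -(14) - (-22) = 8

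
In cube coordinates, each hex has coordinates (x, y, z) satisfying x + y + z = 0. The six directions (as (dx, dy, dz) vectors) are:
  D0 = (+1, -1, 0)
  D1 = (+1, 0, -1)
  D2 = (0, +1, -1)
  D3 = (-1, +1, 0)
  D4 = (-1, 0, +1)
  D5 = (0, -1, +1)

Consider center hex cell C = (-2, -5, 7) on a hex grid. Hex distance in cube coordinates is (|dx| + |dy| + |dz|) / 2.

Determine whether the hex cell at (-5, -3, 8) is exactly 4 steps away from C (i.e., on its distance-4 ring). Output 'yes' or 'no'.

Answer: no

Derivation:
|px - cx| = |-5 - (-2)| = 3
|py - cy| = |-3 - (-5)| = 2
|pz - cz| = |8 - 7| = 1
distance = (3+2+1)/2 = 6/2 = 3
radius = 4; distance != radius -> no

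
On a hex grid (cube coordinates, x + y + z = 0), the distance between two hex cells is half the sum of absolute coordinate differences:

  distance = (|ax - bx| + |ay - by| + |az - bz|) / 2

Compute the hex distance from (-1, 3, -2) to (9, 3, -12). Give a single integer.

|ax - bx| = |-1 - 9| = 10
|ay - by| = |3 - 3| = 0
|az - bz| = |-2 - (-12)| = 10
distance = (10 + 0 + 10) / 2 = 20 / 2 = 10

Answer: 10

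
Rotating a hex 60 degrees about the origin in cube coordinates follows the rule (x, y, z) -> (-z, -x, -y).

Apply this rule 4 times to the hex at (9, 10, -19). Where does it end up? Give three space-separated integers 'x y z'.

Answer: -19 9 10

Derivation:
Start: (9, 10, -19)
Step 1: (9, 10, -19) -> (-(-19), -(9), -(10)) = (19, -9, -10)
Step 2: (19, -9, -10) -> (-(-10), -(19), -(-9)) = (10, -19, 9)
Step 3: (10, -19, 9) -> (-(9), -(10), -(-19)) = (-9, -10, 19)
Step 4: (-9, -10, 19) -> (-(19), -(-9), -(-10)) = (-19, 9, 10)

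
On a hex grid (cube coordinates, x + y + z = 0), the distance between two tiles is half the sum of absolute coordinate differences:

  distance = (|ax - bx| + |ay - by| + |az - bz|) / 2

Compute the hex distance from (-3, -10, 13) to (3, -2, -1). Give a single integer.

Answer: 14

Derivation:
|ax - bx| = |-3 - 3| = 6
|ay - by| = |-10 - (-2)| = 8
|az - bz| = |13 - (-1)| = 14
distance = (6 + 8 + 14) / 2 = 28 / 2 = 14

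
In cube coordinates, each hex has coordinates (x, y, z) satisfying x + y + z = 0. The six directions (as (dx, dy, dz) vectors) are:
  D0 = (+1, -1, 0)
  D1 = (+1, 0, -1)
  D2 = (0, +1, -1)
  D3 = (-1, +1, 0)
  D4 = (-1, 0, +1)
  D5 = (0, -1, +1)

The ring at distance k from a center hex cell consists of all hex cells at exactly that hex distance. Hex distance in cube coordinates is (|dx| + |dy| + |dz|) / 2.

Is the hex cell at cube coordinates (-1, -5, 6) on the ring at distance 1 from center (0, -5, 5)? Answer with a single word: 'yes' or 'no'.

|px - cx| = |-1 - 0| = 1
|py - cy| = |-5 - (-5)| = 0
|pz - cz| = |6 - 5| = 1
distance = (1+0+1)/2 = 2/2 = 1
radius = 1; distance == radius -> yes

Answer: yes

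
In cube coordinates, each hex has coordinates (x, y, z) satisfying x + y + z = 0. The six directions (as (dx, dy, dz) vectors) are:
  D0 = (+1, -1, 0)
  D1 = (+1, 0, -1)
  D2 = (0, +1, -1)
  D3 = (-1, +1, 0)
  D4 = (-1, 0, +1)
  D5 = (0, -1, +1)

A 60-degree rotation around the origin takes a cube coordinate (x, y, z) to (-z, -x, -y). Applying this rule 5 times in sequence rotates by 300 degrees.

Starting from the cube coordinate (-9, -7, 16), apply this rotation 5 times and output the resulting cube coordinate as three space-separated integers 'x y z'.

Answer: 7 -16 9

Derivation:
Start: (-9, -7, 16)
Step 1: (-9, -7, 16) -> (-(16), -(-9), -(-7)) = (-16, 9, 7)
Step 2: (-16, 9, 7) -> (-(7), -(-16), -(9)) = (-7, 16, -9)
Step 3: (-7, 16, -9) -> (-(-9), -(-7), -(16)) = (9, 7, -16)
Step 4: (9, 7, -16) -> (-(-16), -(9), -(7)) = (16, -9, -7)
Step 5: (16, -9, -7) -> (-(-7), -(16), -(-9)) = (7, -16, 9)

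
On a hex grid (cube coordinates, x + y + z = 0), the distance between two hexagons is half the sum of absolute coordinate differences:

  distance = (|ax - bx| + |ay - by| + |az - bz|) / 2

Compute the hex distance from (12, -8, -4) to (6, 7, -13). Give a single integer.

Answer: 15

Derivation:
|ax - bx| = |12 - 6| = 6
|ay - by| = |-8 - 7| = 15
|az - bz| = |-4 - (-13)| = 9
distance = (6 + 15 + 9) / 2 = 30 / 2 = 15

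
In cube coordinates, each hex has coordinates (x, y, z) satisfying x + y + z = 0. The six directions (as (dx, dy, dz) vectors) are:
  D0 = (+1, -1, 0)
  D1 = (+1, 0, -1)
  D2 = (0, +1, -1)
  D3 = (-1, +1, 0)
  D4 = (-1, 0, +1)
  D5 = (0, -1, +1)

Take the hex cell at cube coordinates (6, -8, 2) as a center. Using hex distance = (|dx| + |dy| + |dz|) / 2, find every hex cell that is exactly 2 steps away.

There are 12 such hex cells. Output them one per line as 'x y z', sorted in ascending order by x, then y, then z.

Walk ring at distance 2 from (6, -8, 2):
Start at center + D4*2 = (4, -8, 4)
  hex 0: (4, -8, 4)
  hex 1: (5, -9, 4)
  hex 2: (6, -10, 4)
  hex 3: (7, -10, 3)
  hex 4: (8, -10, 2)
  hex 5: (8, -9, 1)
  hex 6: (8, -8, 0)
  hex 7: (7, -7, 0)
  hex 8: (6, -6, 0)
  hex 9: (5, -6, 1)
  hex 10: (4, -6, 2)
  hex 11: (4, -7, 3)
Sorted: 12 hexes.

Answer: 4 -8 4
4 -7 3
4 -6 2
5 -9 4
5 -6 1
6 -10 4
6 -6 0
7 -10 3
7 -7 0
8 -10 2
8 -9 1
8 -8 0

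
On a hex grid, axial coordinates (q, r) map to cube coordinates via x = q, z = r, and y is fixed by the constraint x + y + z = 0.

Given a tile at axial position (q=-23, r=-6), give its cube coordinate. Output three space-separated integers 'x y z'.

x = q = -23
z = r = -6
y = -x - z = -(-23) - (-6) = 29

Answer: -23 29 -6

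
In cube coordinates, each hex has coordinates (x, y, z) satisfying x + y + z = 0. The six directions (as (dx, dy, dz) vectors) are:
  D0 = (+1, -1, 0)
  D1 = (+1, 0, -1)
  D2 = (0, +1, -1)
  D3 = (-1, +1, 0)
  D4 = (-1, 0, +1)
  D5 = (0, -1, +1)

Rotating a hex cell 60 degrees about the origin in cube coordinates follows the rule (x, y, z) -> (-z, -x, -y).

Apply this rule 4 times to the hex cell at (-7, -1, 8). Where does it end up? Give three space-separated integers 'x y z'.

Answer: 8 -7 -1

Derivation:
Start: (-7, -1, 8)
Step 1: (-7, -1, 8) -> (-(8), -(-7), -(-1)) = (-8, 7, 1)
Step 2: (-8, 7, 1) -> (-(1), -(-8), -(7)) = (-1, 8, -7)
Step 3: (-1, 8, -7) -> (-(-7), -(-1), -(8)) = (7, 1, -8)
Step 4: (7, 1, -8) -> (-(-8), -(7), -(1)) = (8, -7, -1)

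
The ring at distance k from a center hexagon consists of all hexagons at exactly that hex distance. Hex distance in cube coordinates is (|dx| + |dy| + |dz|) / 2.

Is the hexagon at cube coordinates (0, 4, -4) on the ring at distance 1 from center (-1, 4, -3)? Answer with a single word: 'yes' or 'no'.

Answer: yes

Derivation:
|px - cx| = |0 - (-1)| = 1
|py - cy| = |4 - 4| = 0
|pz - cz| = |-4 - (-3)| = 1
distance = (1+0+1)/2 = 2/2 = 1
radius = 1; distance == radius -> yes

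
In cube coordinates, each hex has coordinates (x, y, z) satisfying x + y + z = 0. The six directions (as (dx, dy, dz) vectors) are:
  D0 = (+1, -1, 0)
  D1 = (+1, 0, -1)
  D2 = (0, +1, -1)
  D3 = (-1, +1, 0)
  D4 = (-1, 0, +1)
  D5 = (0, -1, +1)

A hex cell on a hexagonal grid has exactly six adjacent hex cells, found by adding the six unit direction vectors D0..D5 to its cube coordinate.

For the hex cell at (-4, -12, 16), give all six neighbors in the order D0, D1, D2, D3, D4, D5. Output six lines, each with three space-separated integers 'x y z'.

Center: (-4, -12, 16). Add each direction:
  D0: (-4, -12, 16) + (1, -1, 0) = (-3, -13, 16)
  D1: (-4, -12, 16) + (1, 0, -1) = (-3, -12, 15)
  D2: (-4, -12, 16) + (0, 1, -1) = (-4, -11, 15)
  D3: (-4, -12, 16) + (-1, 1, 0) = (-5, -11, 16)
  D4: (-4, -12, 16) + (-1, 0, 1) = (-5, -12, 17)
  D5: (-4, -12, 16) + (0, -1, 1) = (-4, -13, 17)

Answer: -3 -13 16
-3 -12 15
-4 -11 15
-5 -11 16
-5 -12 17
-4 -13 17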